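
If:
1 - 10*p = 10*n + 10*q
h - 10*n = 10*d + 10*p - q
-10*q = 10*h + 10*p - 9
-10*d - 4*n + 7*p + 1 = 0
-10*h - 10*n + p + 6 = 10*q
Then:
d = 2927/12300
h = 1417/2460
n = -551/2460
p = 17/246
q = 209/820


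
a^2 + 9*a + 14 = (a + 2)*(a + 7)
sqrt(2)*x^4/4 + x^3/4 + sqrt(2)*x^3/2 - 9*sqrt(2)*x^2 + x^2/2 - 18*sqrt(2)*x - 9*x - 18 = (x/2 + 1)*(x - 6)*(x + 6)*(sqrt(2)*x/2 + 1/2)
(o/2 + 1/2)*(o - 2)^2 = o^3/2 - 3*o^2/2 + 2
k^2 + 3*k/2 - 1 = (k - 1/2)*(k + 2)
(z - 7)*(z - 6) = z^2 - 13*z + 42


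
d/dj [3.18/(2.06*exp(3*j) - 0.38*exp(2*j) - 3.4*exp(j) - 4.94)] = (-19.6524*exp(2*j) + 2.4168*exp(j) + 10.812)*exp(j)/(-2.06*exp(3*j) + 0.38*exp(2*j) + 3.4*exp(j) + 4.94)^2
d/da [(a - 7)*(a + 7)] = 2*a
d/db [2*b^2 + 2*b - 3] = 4*b + 2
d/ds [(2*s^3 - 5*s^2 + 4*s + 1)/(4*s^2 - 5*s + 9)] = (8*s^4 - 20*s^3 + 63*s^2 - 98*s + 41)/(16*s^4 - 40*s^3 + 97*s^2 - 90*s + 81)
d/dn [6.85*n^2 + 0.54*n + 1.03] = 13.7*n + 0.54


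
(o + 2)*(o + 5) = o^2 + 7*o + 10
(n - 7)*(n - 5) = n^2 - 12*n + 35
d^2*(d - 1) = d^3 - d^2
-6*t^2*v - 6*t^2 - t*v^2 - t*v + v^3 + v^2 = (-3*t + v)*(2*t + v)*(v + 1)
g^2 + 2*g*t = g*(g + 2*t)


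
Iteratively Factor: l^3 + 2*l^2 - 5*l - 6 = (l - 2)*(l^2 + 4*l + 3) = (l - 2)*(l + 3)*(l + 1)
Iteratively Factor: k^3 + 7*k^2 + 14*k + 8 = (k + 4)*(k^2 + 3*k + 2) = (k + 1)*(k + 4)*(k + 2)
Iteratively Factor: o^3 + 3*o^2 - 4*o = (o - 1)*(o^2 + 4*o) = (o - 1)*(o + 4)*(o)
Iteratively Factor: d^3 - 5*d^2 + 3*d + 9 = (d - 3)*(d^2 - 2*d - 3) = (d - 3)^2*(d + 1)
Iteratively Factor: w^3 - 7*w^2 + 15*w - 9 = (w - 3)*(w^2 - 4*w + 3) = (w - 3)*(w - 1)*(w - 3)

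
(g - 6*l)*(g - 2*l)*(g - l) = g^3 - 9*g^2*l + 20*g*l^2 - 12*l^3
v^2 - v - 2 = (v - 2)*(v + 1)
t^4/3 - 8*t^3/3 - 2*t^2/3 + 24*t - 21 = (t/3 + 1)*(t - 7)*(t - 3)*(t - 1)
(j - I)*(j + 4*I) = j^2 + 3*I*j + 4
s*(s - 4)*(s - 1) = s^3 - 5*s^2 + 4*s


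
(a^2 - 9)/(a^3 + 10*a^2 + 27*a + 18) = (a - 3)/(a^2 + 7*a + 6)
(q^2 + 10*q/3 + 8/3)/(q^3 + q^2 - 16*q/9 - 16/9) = 3*(q + 2)/(3*q^2 - q - 4)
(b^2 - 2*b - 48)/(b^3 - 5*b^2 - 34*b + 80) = (b + 6)/(b^2 + 3*b - 10)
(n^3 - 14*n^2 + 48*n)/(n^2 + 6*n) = (n^2 - 14*n + 48)/(n + 6)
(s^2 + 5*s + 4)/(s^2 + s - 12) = (s + 1)/(s - 3)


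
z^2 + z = z*(z + 1)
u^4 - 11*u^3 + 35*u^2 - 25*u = u*(u - 5)^2*(u - 1)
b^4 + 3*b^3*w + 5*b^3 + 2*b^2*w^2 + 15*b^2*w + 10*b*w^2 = b*(b + 5)*(b + w)*(b + 2*w)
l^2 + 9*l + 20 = (l + 4)*(l + 5)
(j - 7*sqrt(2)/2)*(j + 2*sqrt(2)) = j^2 - 3*sqrt(2)*j/2 - 14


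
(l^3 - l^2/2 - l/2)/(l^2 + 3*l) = (2*l^2 - l - 1)/(2*(l + 3))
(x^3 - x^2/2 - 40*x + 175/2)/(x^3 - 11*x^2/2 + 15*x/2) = (x^2 + 2*x - 35)/(x*(x - 3))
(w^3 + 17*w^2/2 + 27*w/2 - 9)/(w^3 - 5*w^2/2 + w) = (w^2 + 9*w + 18)/(w*(w - 2))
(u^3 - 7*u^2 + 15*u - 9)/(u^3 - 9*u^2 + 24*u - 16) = (u^2 - 6*u + 9)/(u^2 - 8*u + 16)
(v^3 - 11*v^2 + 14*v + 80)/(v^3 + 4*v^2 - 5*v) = (v^3 - 11*v^2 + 14*v + 80)/(v*(v^2 + 4*v - 5))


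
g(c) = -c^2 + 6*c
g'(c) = 6 - 2*c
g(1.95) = 7.90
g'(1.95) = 2.10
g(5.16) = 4.33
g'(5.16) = -4.32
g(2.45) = 8.70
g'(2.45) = 1.10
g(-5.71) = -66.86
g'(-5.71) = 17.42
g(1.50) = 6.75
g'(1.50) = 3.00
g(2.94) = 9.00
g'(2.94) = 0.12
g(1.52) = 6.81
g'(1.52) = 2.96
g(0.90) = 4.59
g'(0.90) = 4.20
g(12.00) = -72.00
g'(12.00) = -18.00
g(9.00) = -27.00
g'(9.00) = -12.00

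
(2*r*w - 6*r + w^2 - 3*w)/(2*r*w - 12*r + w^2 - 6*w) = (w - 3)/(w - 6)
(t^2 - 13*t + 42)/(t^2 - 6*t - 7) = (t - 6)/(t + 1)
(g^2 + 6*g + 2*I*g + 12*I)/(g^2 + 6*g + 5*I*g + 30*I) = (g + 2*I)/(g + 5*I)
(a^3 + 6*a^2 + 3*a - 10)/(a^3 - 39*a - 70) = (a - 1)/(a - 7)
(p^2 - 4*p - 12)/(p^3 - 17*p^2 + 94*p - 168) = (p + 2)/(p^2 - 11*p + 28)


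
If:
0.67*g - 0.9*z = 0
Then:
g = 1.34328358208955*z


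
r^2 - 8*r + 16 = (r - 4)^2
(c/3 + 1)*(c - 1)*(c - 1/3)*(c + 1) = c^4/3 + 8*c^3/9 - 2*c^2/3 - 8*c/9 + 1/3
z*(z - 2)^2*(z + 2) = z^4 - 2*z^3 - 4*z^2 + 8*z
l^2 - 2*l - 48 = (l - 8)*(l + 6)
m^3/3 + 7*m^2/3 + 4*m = m*(m/3 + 1)*(m + 4)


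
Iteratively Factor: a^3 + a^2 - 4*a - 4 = (a + 1)*(a^2 - 4) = (a + 1)*(a + 2)*(a - 2)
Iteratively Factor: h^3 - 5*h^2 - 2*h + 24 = (h + 2)*(h^2 - 7*h + 12) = (h - 3)*(h + 2)*(h - 4)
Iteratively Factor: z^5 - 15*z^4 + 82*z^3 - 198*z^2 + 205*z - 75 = (z - 5)*(z^4 - 10*z^3 + 32*z^2 - 38*z + 15) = (z - 5)^2*(z^3 - 5*z^2 + 7*z - 3) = (z - 5)^2*(z - 1)*(z^2 - 4*z + 3) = (z - 5)^2*(z - 3)*(z - 1)*(z - 1)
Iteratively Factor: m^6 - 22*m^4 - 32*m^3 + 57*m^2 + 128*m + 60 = (m - 5)*(m^5 + 5*m^4 + 3*m^3 - 17*m^2 - 28*m - 12) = (m - 5)*(m + 3)*(m^4 + 2*m^3 - 3*m^2 - 8*m - 4) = (m - 5)*(m + 1)*(m + 3)*(m^3 + m^2 - 4*m - 4) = (m - 5)*(m + 1)*(m + 2)*(m + 3)*(m^2 - m - 2) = (m - 5)*(m + 1)^2*(m + 2)*(m + 3)*(m - 2)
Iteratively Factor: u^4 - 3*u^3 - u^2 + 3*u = (u)*(u^3 - 3*u^2 - u + 3) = u*(u + 1)*(u^2 - 4*u + 3) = u*(u - 1)*(u + 1)*(u - 3)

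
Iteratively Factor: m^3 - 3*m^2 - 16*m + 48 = (m + 4)*(m^2 - 7*m + 12) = (m - 4)*(m + 4)*(m - 3)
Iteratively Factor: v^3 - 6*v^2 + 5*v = (v)*(v^2 - 6*v + 5) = v*(v - 5)*(v - 1)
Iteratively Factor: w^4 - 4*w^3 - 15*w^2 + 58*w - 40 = (w - 2)*(w^3 - 2*w^2 - 19*w + 20) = (w - 5)*(w - 2)*(w^2 + 3*w - 4) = (w - 5)*(w - 2)*(w + 4)*(w - 1)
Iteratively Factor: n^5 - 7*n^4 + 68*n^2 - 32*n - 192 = (n - 4)*(n^4 - 3*n^3 - 12*n^2 + 20*n + 48) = (n - 4)^2*(n^3 + n^2 - 8*n - 12) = (n - 4)^2*(n + 2)*(n^2 - n - 6) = (n - 4)^2*(n - 3)*(n + 2)*(n + 2)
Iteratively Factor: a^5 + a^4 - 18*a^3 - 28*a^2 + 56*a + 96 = (a + 3)*(a^4 - 2*a^3 - 12*a^2 + 8*a + 32) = (a - 2)*(a + 3)*(a^3 - 12*a - 16) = (a - 2)*(a + 2)*(a + 3)*(a^2 - 2*a - 8) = (a - 4)*(a - 2)*(a + 2)*(a + 3)*(a + 2)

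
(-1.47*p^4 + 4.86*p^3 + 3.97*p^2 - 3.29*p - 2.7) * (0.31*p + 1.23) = -0.4557*p^5 - 0.3015*p^4 + 7.2085*p^3 + 3.8632*p^2 - 4.8837*p - 3.321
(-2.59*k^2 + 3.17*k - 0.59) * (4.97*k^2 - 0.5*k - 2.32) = -12.8723*k^4 + 17.0499*k^3 + 1.4915*k^2 - 7.0594*k + 1.3688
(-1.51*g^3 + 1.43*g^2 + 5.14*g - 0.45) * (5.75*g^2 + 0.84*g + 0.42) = -8.6825*g^5 + 6.9541*g^4 + 30.122*g^3 + 2.3307*g^2 + 1.7808*g - 0.189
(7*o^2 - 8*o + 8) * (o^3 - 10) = 7*o^5 - 8*o^4 + 8*o^3 - 70*o^2 + 80*o - 80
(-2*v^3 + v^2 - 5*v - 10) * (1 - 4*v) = 8*v^4 - 6*v^3 + 21*v^2 + 35*v - 10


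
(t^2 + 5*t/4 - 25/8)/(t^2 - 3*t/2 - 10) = (t - 5/4)/(t - 4)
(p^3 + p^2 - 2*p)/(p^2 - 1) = p*(p + 2)/(p + 1)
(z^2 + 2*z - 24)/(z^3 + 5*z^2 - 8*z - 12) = (z - 4)/(z^2 - z - 2)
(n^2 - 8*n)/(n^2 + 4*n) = (n - 8)/(n + 4)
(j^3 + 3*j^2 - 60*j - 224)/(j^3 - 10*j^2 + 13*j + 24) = (j^2 + 11*j + 28)/(j^2 - 2*j - 3)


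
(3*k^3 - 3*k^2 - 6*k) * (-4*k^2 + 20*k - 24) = -12*k^5 + 72*k^4 - 108*k^3 - 48*k^2 + 144*k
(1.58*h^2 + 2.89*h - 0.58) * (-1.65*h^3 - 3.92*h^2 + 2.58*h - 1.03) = -2.607*h^5 - 10.9621*h^4 - 6.2954*h^3 + 8.1024*h^2 - 4.4731*h + 0.5974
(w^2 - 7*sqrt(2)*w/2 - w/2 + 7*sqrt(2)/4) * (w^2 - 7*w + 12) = w^4 - 15*w^3/2 - 7*sqrt(2)*w^3/2 + 31*w^2/2 + 105*sqrt(2)*w^2/4 - 217*sqrt(2)*w/4 - 6*w + 21*sqrt(2)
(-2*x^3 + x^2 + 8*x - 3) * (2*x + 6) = -4*x^4 - 10*x^3 + 22*x^2 + 42*x - 18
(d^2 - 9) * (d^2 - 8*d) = d^4 - 8*d^3 - 9*d^2 + 72*d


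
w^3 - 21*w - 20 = (w - 5)*(w + 1)*(w + 4)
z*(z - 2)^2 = z^3 - 4*z^2 + 4*z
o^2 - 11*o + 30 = (o - 6)*(o - 5)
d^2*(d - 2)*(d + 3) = d^4 + d^3 - 6*d^2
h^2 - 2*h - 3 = (h - 3)*(h + 1)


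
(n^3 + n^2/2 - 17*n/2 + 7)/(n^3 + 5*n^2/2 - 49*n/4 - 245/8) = 4*(n^2 - 3*n + 2)/(4*n^2 - 4*n - 35)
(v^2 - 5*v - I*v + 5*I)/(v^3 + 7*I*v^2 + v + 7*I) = (v - 5)/(v^2 + 8*I*v - 7)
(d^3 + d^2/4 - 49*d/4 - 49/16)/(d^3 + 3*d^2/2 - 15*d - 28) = (8*d^2 - 26*d - 7)/(8*(d^2 - 2*d - 8))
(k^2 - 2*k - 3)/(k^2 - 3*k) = (k + 1)/k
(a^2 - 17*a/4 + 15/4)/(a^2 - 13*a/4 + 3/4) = (4*a - 5)/(4*a - 1)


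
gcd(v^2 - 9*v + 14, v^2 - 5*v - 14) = v - 7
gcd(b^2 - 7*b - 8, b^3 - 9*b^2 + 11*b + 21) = b + 1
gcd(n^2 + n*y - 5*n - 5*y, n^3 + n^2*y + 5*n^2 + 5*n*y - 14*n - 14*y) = n + y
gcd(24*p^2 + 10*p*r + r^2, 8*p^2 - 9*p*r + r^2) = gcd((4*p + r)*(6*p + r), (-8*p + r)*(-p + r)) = 1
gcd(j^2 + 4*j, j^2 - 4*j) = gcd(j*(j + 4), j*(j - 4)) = j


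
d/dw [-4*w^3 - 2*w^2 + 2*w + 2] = -12*w^2 - 4*w + 2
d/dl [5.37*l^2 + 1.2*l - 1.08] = 10.74*l + 1.2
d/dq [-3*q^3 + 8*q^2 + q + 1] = -9*q^2 + 16*q + 1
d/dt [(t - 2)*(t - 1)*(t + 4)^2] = 4*t^3 + 15*t^2 - 12*t - 32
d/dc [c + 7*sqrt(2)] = 1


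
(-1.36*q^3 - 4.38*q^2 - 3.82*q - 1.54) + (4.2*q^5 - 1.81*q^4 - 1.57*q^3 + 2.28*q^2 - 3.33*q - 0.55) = 4.2*q^5 - 1.81*q^4 - 2.93*q^3 - 2.1*q^2 - 7.15*q - 2.09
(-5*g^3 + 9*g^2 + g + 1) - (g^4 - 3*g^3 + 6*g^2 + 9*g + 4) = -g^4 - 2*g^3 + 3*g^2 - 8*g - 3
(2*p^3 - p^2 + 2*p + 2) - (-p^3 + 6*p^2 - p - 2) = 3*p^3 - 7*p^2 + 3*p + 4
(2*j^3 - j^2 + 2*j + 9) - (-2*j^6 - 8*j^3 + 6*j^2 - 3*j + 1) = 2*j^6 + 10*j^3 - 7*j^2 + 5*j + 8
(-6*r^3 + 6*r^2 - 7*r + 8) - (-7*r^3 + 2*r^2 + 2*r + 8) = r^3 + 4*r^2 - 9*r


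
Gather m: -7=-7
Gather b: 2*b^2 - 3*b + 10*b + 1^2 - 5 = 2*b^2 + 7*b - 4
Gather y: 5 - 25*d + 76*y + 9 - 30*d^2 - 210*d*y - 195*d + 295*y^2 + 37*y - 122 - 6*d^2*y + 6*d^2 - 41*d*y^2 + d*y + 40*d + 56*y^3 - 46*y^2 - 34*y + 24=-24*d^2 - 180*d + 56*y^3 + y^2*(249 - 41*d) + y*(-6*d^2 - 209*d + 79) - 84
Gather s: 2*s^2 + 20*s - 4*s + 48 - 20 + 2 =2*s^2 + 16*s + 30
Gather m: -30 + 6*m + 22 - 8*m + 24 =16 - 2*m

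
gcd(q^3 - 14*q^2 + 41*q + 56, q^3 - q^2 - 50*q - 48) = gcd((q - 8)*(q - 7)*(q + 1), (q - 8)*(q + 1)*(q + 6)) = q^2 - 7*q - 8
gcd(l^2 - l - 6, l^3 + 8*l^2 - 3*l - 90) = l - 3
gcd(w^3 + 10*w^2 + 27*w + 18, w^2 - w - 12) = w + 3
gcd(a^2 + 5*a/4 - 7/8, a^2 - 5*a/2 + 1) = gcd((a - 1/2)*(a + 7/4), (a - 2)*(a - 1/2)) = a - 1/2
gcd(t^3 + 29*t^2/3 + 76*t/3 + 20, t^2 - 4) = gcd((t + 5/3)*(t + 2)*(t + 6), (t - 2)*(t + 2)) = t + 2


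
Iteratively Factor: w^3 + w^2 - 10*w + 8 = (w + 4)*(w^2 - 3*w + 2) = (w - 2)*(w + 4)*(w - 1)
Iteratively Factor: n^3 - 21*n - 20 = (n + 4)*(n^2 - 4*n - 5) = (n - 5)*(n + 4)*(n + 1)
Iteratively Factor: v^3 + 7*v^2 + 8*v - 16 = (v + 4)*(v^2 + 3*v - 4) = (v + 4)^2*(v - 1)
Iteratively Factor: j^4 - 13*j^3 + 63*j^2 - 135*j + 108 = (j - 3)*(j^3 - 10*j^2 + 33*j - 36) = (j - 3)^2*(j^2 - 7*j + 12) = (j - 3)^3*(j - 4)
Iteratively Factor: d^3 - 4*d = (d)*(d^2 - 4) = d*(d + 2)*(d - 2)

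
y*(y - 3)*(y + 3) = y^3 - 9*y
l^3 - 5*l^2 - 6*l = l*(l - 6)*(l + 1)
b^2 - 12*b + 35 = (b - 7)*(b - 5)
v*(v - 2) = v^2 - 2*v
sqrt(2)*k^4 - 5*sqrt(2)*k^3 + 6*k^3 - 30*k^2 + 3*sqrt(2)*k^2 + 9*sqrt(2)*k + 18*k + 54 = (k - 3)^2*(k + 3*sqrt(2))*(sqrt(2)*k + sqrt(2))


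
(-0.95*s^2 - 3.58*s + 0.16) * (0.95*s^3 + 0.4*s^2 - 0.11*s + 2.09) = -0.9025*s^5 - 3.781*s^4 - 1.1755*s^3 - 1.5277*s^2 - 7.4998*s + 0.3344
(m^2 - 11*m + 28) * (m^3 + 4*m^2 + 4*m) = m^5 - 7*m^4 - 12*m^3 + 68*m^2 + 112*m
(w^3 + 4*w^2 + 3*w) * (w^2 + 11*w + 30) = w^5 + 15*w^4 + 77*w^3 + 153*w^2 + 90*w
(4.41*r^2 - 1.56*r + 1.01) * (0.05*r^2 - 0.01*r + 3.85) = 0.2205*r^4 - 0.1221*r^3 + 17.0446*r^2 - 6.0161*r + 3.8885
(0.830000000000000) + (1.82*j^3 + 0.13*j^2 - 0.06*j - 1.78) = 1.82*j^3 + 0.13*j^2 - 0.06*j - 0.95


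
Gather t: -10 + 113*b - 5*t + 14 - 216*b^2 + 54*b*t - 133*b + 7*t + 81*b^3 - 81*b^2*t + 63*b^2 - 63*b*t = 81*b^3 - 153*b^2 - 20*b + t*(-81*b^2 - 9*b + 2) + 4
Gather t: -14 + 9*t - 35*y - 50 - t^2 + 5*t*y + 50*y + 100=-t^2 + t*(5*y + 9) + 15*y + 36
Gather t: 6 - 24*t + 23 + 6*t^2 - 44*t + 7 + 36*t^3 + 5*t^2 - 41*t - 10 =36*t^3 + 11*t^2 - 109*t + 26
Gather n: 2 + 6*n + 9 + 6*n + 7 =12*n + 18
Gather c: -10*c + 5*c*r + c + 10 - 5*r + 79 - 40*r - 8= c*(5*r - 9) - 45*r + 81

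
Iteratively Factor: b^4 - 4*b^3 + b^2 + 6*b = (b - 3)*(b^3 - b^2 - 2*b) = (b - 3)*(b - 2)*(b^2 + b) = b*(b - 3)*(b - 2)*(b + 1)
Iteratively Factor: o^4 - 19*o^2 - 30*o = (o + 3)*(o^3 - 3*o^2 - 10*o) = (o + 2)*(o + 3)*(o^2 - 5*o) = o*(o + 2)*(o + 3)*(o - 5)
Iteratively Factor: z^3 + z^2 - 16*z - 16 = (z + 1)*(z^2 - 16) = (z + 1)*(z + 4)*(z - 4)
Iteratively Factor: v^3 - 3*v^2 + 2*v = (v)*(v^2 - 3*v + 2) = v*(v - 2)*(v - 1)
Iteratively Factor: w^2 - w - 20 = (w + 4)*(w - 5)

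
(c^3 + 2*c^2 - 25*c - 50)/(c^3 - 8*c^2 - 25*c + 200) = (c + 2)/(c - 8)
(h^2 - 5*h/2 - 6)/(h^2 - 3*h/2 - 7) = (-2*h^2 + 5*h + 12)/(-2*h^2 + 3*h + 14)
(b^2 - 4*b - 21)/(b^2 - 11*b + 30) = (b^2 - 4*b - 21)/(b^2 - 11*b + 30)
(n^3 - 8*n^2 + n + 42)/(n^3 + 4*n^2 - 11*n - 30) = (n - 7)/(n + 5)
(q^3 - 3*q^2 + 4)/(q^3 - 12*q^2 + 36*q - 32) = (q + 1)/(q - 8)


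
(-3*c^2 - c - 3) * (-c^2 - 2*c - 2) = 3*c^4 + 7*c^3 + 11*c^2 + 8*c + 6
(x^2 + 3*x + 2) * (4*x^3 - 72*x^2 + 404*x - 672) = 4*x^5 - 60*x^4 + 196*x^3 + 396*x^2 - 1208*x - 1344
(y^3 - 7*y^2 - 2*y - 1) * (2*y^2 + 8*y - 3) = 2*y^5 - 6*y^4 - 63*y^3 + 3*y^2 - 2*y + 3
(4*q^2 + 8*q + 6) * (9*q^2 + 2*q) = 36*q^4 + 80*q^3 + 70*q^2 + 12*q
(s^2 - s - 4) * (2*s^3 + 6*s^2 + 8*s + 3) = 2*s^5 + 4*s^4 - 6*s^3 - 29*s^2 - 35*s - 12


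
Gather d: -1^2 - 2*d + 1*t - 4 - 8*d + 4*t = -10*d + 5*t - 5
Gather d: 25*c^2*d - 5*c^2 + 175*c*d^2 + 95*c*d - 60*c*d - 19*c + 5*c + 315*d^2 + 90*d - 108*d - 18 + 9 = -5*c^2 - 14*c + d^2*(175*c + 315) + d*(25*c^2 + 35*c - 18) - 9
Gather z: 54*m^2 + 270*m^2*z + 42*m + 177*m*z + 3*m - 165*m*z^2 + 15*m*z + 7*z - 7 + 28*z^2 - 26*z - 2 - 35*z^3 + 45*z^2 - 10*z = 54*m^2 + 45*m - 35*z^3 + z^2*(73 - 165*m) + z*(270*m^2 + 192*m - 29) - 9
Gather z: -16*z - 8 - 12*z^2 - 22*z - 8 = -12*z^2 - 38*z - 16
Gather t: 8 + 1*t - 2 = t + 6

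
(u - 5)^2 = u^2 - 10*u + 25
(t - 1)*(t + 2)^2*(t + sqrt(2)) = t^4 + sqrt(2)*t^3 + 3*t^3 + 3*sqrt(2)*t^2 - 4*t - 4*sqrt(2)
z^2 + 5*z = z*(z + 5)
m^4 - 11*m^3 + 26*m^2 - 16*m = m*(m - 8)*(m - 2)*(m - 1)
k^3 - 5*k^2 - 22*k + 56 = (k - 7)*(k - 2)*(k + 4)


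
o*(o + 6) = o^2 + 6*o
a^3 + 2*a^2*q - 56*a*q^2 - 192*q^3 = (a - 8*q)*(a + 4*q)*(a + 6*q)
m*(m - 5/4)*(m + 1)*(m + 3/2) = m^4 + 5*m^3/4 - 13*m^2/8 - 15*m/8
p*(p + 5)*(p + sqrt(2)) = p^3 + sqrt(2)*p^2 + 5*p^2 + 5*sqrt(2)*p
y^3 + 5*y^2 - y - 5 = (y - 1)*(y + 1)*(y + 5)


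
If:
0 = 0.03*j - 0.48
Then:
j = 16.00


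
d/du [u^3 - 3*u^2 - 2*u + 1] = 3*u^2 - 6*u - 2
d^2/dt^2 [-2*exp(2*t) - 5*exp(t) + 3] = (-8*exp(t) - 5)*exp(t)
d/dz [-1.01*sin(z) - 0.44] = -1.01*cos(z)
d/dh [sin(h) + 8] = cos(h)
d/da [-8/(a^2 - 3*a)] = 8*(2*a - 3)/(a^2*(a - 3)^2)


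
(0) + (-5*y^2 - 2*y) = -5*y^2 - 2*y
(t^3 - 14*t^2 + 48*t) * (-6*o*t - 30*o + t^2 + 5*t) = -6*o*t^4 + 54*o*t^3 + 132*o*t^2 - 1440*o*t + t^5 - 9*t^4 - 22*t^3 + 240*t^2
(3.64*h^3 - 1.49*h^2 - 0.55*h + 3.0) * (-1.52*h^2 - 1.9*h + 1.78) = -5.5328*h^5 - 4.6512*h^4 + 10.1462*h^3 - 6.1672*h^2 - 6.679*h + 5.34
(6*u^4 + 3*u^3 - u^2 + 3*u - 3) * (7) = 42*u^4 + 21*u^3 - 7*u^2 + 21*u - 21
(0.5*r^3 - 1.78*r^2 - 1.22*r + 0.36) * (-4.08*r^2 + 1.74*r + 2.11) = -2.04*r^5 + 8.1324*r^4 + 2.9354*r^3 - 7.3474*r^2 - 1.9478*r + 0.7596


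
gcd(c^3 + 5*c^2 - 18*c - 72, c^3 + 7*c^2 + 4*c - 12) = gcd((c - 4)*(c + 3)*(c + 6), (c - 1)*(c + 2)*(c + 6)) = c + 6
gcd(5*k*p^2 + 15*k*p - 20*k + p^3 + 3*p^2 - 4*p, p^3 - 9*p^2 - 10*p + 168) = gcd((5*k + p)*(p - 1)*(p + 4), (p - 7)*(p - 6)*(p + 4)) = p + 4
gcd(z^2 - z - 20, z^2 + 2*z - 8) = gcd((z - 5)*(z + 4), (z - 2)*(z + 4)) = z + 4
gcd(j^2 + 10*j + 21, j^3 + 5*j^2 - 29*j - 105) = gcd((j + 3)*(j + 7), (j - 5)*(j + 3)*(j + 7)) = j^2 + 10*j + 21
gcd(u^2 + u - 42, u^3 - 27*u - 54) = u - 6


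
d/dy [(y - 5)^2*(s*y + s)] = 3*s*(y - 5)*(y - 1)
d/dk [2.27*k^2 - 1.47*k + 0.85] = 4.54*k - 1.47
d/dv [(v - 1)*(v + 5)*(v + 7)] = 3*v^2 + 22*v + 23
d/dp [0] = 0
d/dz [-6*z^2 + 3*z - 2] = 3 - 12*z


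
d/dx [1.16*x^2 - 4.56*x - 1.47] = 2.32*x - 4.56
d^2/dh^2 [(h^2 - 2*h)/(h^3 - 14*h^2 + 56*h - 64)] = 2*(h^3 - 96*h + 384)/(h^6 - 36*h^5 + 528*h^4 - 4032*h^3 + 16896*h^2 - 36864*h + 32768)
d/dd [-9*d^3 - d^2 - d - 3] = -27*d^2 - 2*d - 1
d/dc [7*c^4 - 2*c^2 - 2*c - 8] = 28*c^3 - 4*c - 2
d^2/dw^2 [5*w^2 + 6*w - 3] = 10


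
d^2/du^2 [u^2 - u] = 2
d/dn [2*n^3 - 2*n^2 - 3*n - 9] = 6*n^2 - 4*n - 3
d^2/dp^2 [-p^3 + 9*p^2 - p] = 18 - 6*p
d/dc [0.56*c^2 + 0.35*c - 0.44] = 1.12*c + 0.35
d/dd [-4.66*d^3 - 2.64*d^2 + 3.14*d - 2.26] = -13.98*d^2 - 5.28*d + 3.14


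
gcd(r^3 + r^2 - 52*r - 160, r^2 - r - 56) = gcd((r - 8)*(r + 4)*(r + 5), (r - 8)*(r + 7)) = r - 8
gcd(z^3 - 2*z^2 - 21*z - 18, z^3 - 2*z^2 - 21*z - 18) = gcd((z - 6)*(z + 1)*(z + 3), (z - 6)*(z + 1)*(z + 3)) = z^3 - 2*z^2 - 21*z - 18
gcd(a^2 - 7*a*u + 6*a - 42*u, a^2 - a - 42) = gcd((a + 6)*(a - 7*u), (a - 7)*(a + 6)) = a + 6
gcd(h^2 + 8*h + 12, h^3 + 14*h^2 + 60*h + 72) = h^2 + 8*h + 12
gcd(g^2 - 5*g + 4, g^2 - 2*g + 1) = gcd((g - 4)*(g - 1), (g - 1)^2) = g - 1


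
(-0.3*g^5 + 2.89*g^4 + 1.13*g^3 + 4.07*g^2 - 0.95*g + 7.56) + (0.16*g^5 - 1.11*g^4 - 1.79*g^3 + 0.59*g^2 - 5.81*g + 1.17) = -0.14*g^5 + 1.78*g^4 - 0.66*g^3 + 4.66*g^2 - 6.76*g + 8.73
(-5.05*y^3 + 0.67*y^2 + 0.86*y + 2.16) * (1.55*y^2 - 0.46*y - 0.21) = -7.8275*y^5 + 3.3615*y^4 + 2.0853*y^3 + 2.8117*y^2 - 1.1742*y - 0.4536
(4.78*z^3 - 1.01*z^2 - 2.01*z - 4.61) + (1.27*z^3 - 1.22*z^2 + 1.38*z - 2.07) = 6.05*z^3 - 2.23*z^2 - 0.63*z - 6.68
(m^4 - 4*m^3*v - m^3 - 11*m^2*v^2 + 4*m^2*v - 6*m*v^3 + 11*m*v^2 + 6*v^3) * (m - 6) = m^5 - 4*m^4*v - 7*m^4 - 11*m^3*v^2 + 28*m^3*v + 6*m^3 - 6*m^2*v^3 + 77*m^2*v^2 - 24*m^2*v + 42*m*v^3 - 66*m*v^2 - 36*v^3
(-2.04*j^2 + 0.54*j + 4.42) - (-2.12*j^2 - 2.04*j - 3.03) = 0.0800000000000001*j^2 + 2.58*j + 7.45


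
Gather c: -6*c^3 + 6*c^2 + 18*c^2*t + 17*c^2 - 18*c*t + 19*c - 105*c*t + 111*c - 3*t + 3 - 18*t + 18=-6*c^3 + c^2*(18*t + 23) + c*(130 - 123*t) - 21*t + 21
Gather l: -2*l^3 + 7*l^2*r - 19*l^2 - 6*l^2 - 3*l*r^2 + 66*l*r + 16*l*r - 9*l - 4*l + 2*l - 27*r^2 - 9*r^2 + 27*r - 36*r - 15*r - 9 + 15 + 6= -2*l^3 + l^2*(7*r - 25) + l*(-3*r^2 + 82*r - 11) - 36*r^2 - 24*r + 12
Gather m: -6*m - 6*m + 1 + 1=2 - 12*m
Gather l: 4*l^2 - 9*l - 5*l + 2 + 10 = 4*l^2 - 14*l + 12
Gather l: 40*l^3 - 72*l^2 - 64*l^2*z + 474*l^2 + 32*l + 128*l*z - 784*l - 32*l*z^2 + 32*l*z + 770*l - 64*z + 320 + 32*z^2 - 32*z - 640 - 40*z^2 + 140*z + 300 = 40*l^3 + l^2*(402 - 64*z) + l*(-32*z^2 + 160*z + 18) - 8*z^2 + 44*z - 20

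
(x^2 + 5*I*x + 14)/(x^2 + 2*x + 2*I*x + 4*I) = (x^2 + 5*I*x + 14)/(x^2 + 2*x*(1 + I) + 4*I)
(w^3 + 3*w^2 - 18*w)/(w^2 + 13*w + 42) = w*(w - 3)/(w + 7)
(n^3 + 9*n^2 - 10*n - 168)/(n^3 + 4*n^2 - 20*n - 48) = (n + 7)/(n + 2)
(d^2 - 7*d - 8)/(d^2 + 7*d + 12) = (d^2 - 7*d - 8)/(d^2 + 7*d + 12)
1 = 1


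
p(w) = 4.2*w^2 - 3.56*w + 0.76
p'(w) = 8.4*w - 3.56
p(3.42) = 37.71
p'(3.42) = 25.17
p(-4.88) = 118.15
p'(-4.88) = -44.55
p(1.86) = 8.67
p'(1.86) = 12.06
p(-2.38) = 33.02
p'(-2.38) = -23.55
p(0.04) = 0.62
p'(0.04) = -3.22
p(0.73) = 0.40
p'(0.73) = 2.57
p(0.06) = 0.56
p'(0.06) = -3.06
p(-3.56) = 66.66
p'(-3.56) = -33.46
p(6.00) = 130.60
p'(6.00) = 46.84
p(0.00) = 0.76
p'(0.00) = -3.56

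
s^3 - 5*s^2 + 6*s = s*(s - 3)*(s - 2)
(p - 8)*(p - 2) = p^2 - 10*p + 16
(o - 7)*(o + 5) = o^2 - 2*o - 35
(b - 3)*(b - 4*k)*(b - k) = b^3 - 5*b^2*k - 3*b^2 + 4*b*k^2 + 15*b*k - 12*k^2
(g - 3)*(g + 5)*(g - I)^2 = g^4 + 2*g^3 - 2*I*g^3 - 16*g^2 - 4*I*g^2 - 2*g + 30*I*g + 15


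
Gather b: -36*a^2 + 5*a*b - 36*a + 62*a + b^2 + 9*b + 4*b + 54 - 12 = -36*a^2 + 26*a + b^2 + b*(5*a + 13) + 42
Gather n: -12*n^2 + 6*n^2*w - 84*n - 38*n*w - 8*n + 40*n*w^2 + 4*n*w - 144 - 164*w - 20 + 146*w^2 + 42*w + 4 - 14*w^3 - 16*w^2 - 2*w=n^2*(6*w - 12) + n*(40*w^2 - 34*w - 92) - 14*w^3 + 130*w^2 - 124*w - 160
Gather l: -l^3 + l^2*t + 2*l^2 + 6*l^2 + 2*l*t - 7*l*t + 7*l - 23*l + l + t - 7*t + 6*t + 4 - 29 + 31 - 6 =-l^3 + l^2*(t + 8) + l*(-5*t - 15)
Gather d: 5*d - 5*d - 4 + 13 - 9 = 0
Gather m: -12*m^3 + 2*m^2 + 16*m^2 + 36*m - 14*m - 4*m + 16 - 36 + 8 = -12*m^3 + 18*m^2 + 18*m - 12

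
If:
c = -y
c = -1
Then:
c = -1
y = 1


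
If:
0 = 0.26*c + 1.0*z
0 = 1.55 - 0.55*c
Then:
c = 2.82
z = -0.73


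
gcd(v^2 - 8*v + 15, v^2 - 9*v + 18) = v - 3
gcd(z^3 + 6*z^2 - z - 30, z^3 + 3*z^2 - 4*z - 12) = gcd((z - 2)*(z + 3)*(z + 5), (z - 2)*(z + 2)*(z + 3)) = z^2 + z - 6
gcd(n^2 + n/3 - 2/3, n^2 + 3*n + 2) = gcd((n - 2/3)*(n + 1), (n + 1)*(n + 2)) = n + 1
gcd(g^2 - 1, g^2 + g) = g + 1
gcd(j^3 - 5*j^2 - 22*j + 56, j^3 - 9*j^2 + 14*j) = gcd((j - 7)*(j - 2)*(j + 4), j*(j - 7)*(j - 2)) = j^2 - 9*j + 14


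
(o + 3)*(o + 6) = o^2 + 9*o + 18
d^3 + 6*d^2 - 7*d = d*(d - 1)*(d + 7)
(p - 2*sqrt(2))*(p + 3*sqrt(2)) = p^2 + sqrt(2)*p - 12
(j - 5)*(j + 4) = j^2 - j - 20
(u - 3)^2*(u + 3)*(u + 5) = u^4 + 2*u^3 - 24*u^2 - 18*u + 135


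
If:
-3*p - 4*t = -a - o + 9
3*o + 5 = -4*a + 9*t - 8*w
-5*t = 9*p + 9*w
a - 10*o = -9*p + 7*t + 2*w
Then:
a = 11*w/2 - 983/10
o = 599/20 - 13*w/4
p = 221/12 - 9*w/4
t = 9*w/4 - 663/20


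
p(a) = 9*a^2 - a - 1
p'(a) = 18*a - 1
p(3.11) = 82.94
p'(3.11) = 54.98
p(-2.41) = 53.68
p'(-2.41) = -44.38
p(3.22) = 89.10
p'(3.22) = 56.96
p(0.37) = -0.14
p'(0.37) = 5.66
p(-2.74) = 69.31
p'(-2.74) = -50.32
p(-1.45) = 19.37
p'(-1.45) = -27.10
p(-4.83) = 213.79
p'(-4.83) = -87.94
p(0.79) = 3.83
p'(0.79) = 13.22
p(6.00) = 317.00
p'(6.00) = 107.00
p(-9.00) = 737.00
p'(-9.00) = -163.00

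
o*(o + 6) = o^2 + 6*o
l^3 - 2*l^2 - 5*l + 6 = (l - 3)*(l - 1)*(l + 2)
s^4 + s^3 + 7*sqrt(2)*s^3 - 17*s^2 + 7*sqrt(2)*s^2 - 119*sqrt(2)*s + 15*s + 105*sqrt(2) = (s - 3)*(s - 1)*(s + 5)*(s + 7*sqrt(2))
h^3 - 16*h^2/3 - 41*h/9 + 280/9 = (h - 5)*(h - 8/3)*(h + 7/3)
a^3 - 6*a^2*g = a^2*(a - 6*g)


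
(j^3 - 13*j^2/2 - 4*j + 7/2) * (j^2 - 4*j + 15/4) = j^5 - 21*j^4/2 + 103*j^3/4 - 39*j^2/8 - 29*j + 105/8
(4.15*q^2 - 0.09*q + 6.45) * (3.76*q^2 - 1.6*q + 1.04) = 15.604*q^4 - 6.9784*q^3 + 28.712*q^2 - 10.4136*q + 6.708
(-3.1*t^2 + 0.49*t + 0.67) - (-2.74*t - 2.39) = -3.1*t^2 + 3.23*t + 3.06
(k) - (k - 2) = 2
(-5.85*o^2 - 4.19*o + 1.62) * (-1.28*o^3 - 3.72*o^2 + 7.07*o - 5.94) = 7.488*o^5 + 27.1252*o^4 - 27.8463*o^3 - 0.900700000000004*o^2 + 36.342*o - 9.6228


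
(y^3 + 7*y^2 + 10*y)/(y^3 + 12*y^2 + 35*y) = (y + 2)/(y + 7)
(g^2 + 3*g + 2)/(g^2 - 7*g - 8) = (g + 2)/(g - 8)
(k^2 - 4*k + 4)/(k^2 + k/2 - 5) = 2*(k - 2)/(2*k + 5)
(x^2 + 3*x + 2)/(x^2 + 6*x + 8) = (x + 1)/(x + 4)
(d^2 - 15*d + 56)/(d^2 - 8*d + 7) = (d - 8)/(d - 1)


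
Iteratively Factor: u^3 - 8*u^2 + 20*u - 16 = (u - 2)*(u^2 - 6*u + 8) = (u - 4)*(u - 2)*(u - 2)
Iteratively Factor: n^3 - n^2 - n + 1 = (n + 1)*(n^2 - 2*n + 1) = (n - 1)*(n + 1)*(n - 1)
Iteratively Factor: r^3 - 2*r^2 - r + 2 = (r - 2)*(r^2 - 1) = (r - 2)*(r - 1)*(r + 1)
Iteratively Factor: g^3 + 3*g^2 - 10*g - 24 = (g + 2)*(g^2 + g - 12) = (g + 2)*(g + 4)*(g - 3)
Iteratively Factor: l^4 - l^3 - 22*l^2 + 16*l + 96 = (l - 3)*(l^3 + 2*l^2 - 16*l - 32) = (l - 3)*(l + 2)*(l^2 - 16) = (l - 3)*(l + 2)*(l + 4)*(l - 4)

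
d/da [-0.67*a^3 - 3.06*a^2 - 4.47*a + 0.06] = -2.01*a^2 - 6.12*a - 4.47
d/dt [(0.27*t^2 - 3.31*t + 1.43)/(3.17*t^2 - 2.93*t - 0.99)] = (9.7016*t^2 - 9.6008*t + 7.4668)/(10.0489*t^4 - 18.5762*t^3 + 2.3083*t^2 + 5.8014*t + 0.9801)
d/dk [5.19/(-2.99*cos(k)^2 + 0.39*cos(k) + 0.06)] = (2.0241 - 31.0362*cos(k))*sin(k)/(-2.99*cos(k)^2 + 0.39*cos(k) + 0.06)^2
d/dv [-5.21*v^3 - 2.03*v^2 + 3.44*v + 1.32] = -15.63*v^2 - 4.06*v + 3.44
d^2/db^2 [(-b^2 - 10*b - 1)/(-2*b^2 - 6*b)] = (7*b^3 + 3*b^2 + 9*b + 9)/(b^3*(b^3 + 9*b^2 + 27*b + 27))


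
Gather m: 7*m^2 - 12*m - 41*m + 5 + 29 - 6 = 7*m^2 - 53*m + 28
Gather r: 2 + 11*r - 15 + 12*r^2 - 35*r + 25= 12*r^2 - 24*r + 12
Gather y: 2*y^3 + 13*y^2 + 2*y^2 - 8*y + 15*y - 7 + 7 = 2*y^3 + 15*y^2 + 7*y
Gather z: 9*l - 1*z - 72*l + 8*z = -63*l + 7*z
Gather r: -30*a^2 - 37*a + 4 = -30*a^2 - 37*a + 4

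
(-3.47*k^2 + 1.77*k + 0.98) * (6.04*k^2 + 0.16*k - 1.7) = -20.9588*k^4 + 10.1356*k^3 + 12.1014*k^2 - 2.8522*k - 1.666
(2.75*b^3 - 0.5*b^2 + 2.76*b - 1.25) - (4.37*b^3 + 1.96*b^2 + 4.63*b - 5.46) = -1.62*b^3 - 2.46*b^2 - 1.87*b + 4.21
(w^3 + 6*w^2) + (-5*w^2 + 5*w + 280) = w^3 + w^2 + 5*w + 280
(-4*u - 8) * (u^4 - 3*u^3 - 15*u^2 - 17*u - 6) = -4*u^5 + 4*u^4 + 84*u^3 + 188*u^2 + 160*u + 48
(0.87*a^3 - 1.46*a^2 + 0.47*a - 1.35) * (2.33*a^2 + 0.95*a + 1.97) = 2.0271*a^5 - 2.5753*a^4 + 1.422*a^3 - 5.5752*a^2 - 0.3566*a - 2.6595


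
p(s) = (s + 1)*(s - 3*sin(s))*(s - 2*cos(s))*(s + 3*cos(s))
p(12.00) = 26513.07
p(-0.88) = -0.38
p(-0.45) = -2.38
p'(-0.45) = -1.89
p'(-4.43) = -480.54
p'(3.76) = 536.20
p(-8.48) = 3385.25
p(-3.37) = 85.86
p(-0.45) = -2.38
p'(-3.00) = -93.60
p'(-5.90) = -113.62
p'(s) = (1 - 3*sin(s))*(s + 1)*(s - 3*sin(s))*(s - 2*cos(s)) + (1 - 3*cos(s))*(s + 1)*(s - 2*cos(s))*(s + 3*cos(s)) + (s + 1)*(s - 3*sin(s))*(s + 3*cos(s))*(2*sin(s) + 1) + (s - 3*sin(s))*(s - 2*cos(s))*(s + 3*cos(s)) = -(s + 1)*(s - 3*sin(s))*(s - 2*cos(s))*(3*sin(s) - 1) + (s + 1)*(s - 3*sin(s))*(s + 3*cos(s))*(2*sin(s) + 1) - (s + 1)*(s - 2*cos(s))*(s + 3*cos(s))*(3*cos(s) - 1) + (s - 3*sin(s))*(s - 2*cos(s))*(s + 3*cos(s))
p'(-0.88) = -4.26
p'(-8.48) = -2842.96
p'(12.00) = 3629.25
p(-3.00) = 31.38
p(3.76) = 185.60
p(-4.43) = 511.41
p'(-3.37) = -211.50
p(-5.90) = 831.82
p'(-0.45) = -1.89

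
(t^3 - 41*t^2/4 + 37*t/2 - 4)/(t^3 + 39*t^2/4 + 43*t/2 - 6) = (t^2 - 10*t + 16)/(t^2 + 10*t + 24)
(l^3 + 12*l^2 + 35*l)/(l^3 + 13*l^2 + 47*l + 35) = l/(l + 1)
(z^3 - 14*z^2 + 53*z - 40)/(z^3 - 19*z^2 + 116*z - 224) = (z^2 - 6*z + 5)/(z^2 - 11*z + 28)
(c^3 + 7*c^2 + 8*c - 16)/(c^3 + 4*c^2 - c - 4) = (c + 4)/(c + 1)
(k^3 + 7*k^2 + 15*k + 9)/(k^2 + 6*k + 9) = k + 1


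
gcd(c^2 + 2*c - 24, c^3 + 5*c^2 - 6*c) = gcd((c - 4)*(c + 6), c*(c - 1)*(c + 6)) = c + 6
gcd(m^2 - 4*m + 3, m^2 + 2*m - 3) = m - 1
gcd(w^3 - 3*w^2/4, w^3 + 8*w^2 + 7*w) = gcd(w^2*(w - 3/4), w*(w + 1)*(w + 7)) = w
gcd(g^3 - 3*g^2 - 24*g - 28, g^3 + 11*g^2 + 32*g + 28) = g^2 + 4*g + 4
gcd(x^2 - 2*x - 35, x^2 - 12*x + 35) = x - 7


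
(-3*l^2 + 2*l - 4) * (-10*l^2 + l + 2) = 30*l^4 - 23*l^3 + 36*l^2 - 8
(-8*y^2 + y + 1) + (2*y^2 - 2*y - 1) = -6*y^2 - y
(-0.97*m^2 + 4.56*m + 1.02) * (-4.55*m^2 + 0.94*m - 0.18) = 4.4135*m^4 - 21.6598*m^3 - 0.18*m^2 + 0.138*m - 0.1836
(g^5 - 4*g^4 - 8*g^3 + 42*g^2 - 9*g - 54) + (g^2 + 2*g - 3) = g^5 - 4*g^4 - 8*g^3 + 43*g^2 - 7*g - 57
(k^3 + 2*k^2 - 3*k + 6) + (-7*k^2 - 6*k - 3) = k^3 - 5*k^2 - 9*k + 3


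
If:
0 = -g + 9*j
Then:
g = 9*j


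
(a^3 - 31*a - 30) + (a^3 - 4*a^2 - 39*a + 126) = 2*a^3 - 4*a^2 - 70*a + 96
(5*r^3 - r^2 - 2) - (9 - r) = 5*r^3 - r^2 + r - 11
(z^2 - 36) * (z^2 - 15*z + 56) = z^4 - 15*z^3 + 20*z^2 + 540*z - 2016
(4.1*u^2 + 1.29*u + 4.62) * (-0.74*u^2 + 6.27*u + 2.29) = -3.034*u^4 + 24.7524*u^3 + 14.0585*u^2 + 31.9215*u + 10.5798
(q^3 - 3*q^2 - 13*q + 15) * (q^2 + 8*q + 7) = q^5 + 5*q^4 - 30*q^3 - 110*q^2 + 29*q + 105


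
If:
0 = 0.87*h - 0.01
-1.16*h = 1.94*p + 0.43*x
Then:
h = 0.01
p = -0.221649484536082*x - 0.00687285223367698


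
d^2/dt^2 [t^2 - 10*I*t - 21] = 2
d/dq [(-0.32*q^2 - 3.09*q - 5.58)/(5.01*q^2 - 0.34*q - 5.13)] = (15.5897*q^2 + 59.1948*q + 13.9545)/(25.1001*q^4 - 3.4068*q^3 - 51.287*q^2 + 3.4884*q + 26.3169)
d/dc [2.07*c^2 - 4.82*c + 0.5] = 4.14*c - 4.82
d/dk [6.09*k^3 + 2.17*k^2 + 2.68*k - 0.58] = 18.27*k^2 + 4.34*k + 2.68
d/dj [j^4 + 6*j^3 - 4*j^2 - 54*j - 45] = 4*j^3 + 18*j^2 - 8*j - 54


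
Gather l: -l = -l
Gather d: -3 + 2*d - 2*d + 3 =0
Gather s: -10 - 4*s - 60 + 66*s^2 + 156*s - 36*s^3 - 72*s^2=-36*s^3 - 6*s^2 + 152*s - 70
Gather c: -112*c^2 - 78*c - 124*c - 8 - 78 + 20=-112*c^2 - 202*c - 66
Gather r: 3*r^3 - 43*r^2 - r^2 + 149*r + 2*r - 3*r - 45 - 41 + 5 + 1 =3*r^3 - 44*r^2 + 148*r - 80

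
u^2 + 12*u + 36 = (u + 6)^2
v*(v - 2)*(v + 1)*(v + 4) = v^4 + 3*v^3 - 6*v^2 - 8*v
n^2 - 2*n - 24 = (n - 6)*(n + 4)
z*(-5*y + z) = -5*y*z + z^2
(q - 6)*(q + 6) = q^2 - 36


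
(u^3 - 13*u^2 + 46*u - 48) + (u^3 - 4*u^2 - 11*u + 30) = 2*u^3 - 17*u^2 + 35*u - 18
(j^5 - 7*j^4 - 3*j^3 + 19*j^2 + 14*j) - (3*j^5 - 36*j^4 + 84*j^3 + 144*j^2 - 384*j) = -2*j^5 + 29*j^4 - 87*j^3 - 125*j^2 + 398*j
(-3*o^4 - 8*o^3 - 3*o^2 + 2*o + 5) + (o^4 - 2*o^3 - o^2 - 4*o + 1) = -2*o^4 - 10*o^3 - 4*o^2 - 2*o + 6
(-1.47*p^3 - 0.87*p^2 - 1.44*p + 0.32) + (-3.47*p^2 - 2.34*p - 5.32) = -1.47*p^3 - 4.34*p^2 - 3.78*p - 5.0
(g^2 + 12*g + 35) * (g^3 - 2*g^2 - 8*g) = g^5 + 10*g^4 + 3*g^3 - 166*g^2 - 280*g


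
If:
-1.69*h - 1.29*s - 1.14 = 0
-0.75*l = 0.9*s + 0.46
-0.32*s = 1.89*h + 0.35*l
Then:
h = 0.06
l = 0.55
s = -0.97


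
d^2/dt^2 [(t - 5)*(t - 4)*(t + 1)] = 6*t - 16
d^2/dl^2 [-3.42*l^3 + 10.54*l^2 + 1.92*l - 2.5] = 21.08 - 20.52*l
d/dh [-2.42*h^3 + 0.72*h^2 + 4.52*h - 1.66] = -7.26*h^2 + 1.44*h + 4.52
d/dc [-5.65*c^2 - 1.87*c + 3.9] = -11.3*c - 1.87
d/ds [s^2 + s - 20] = 2*s + 1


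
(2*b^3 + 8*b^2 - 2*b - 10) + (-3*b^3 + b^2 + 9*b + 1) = -b^3 + 9*b^2 + 7*b - 9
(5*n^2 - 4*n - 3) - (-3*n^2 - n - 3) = 8*n^2 - 3*n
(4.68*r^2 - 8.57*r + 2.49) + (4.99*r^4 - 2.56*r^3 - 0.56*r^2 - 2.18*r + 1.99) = 4.99*r^4 - 2.56*r^3 + 4.12*r^2 - 10.75*r + 4.48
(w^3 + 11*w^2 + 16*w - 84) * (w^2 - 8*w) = w^5 + 3*w^4 - 72*w^3 - 212*w^2 + 672*w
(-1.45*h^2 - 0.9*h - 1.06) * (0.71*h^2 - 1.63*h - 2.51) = -1.0295*h^4 + 1.7245*h^3 + 4.3539*h^2 + 3.9868*h + 2.6606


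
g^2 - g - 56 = (g - 8)*(g + 7)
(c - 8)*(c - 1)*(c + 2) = c^3 - 7*c^2 - 10*c + 16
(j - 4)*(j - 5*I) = j^2 - 4*j - 5*I*j + 20*I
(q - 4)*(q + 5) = q^2 + q - 20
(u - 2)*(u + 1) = u^2 - u - 2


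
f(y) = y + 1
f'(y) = 1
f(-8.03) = -7.03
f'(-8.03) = 1.00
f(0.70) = 1.70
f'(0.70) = 1.00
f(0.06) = 1.06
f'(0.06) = 1.00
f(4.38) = 5.38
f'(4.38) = 1.00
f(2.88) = 3.88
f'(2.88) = 1.00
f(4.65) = 5.65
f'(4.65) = 1.00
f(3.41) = 4.41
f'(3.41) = 1.00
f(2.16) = 3.16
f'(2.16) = 1.00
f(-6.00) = -5.00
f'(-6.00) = 1.00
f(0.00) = 1.00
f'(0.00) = 1.00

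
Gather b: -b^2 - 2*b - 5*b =-b^2 - 7*b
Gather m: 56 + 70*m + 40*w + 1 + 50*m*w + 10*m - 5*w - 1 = m*(50*w + 80) + 35*w + 56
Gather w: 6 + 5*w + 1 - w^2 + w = -w^2 + 6*w + 7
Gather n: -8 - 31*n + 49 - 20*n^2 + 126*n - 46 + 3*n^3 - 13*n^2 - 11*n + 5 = 3*n^3 - 33*n^2 + 84*n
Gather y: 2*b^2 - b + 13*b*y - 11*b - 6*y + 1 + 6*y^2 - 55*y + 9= 2*b^2 - 12*b + 6*y^2 + y*(13*b - 61) + 10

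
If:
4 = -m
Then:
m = -4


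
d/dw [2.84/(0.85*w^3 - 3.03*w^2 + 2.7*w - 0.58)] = (-7.242*w^2 + 17.2104*w - 7.668)/(0.85*w^3 - 3.03*w^2 + 2.7*w - 0.58)^2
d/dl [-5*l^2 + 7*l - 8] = 7 - 10*l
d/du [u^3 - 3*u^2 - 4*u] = 3*u^2 - 6*u - 4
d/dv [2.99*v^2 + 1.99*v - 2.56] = 5.98*v + 1.99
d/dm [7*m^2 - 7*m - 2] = 14*m - 7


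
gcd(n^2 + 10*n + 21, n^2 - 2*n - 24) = 1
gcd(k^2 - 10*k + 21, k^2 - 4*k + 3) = k - 3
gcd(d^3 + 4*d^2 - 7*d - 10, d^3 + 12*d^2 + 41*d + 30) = d^2 + 6*d + 5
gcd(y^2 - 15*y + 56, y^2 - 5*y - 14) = y - 7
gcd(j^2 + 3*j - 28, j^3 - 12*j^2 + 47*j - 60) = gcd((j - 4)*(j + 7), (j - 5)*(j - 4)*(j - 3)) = j - 4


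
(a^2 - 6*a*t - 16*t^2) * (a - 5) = a^3 - 6*a^2*t - 5*a^2 - 16*a*t^2 + 30*a*t + 80*t^2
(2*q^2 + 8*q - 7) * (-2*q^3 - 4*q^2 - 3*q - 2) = -4*q^5 - 24*q^4 - 24*q^3 + 5*q + 14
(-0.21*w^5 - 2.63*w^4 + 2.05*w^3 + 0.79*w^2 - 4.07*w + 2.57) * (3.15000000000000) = -0.6615*w^5 - 8.2845*w^4 + 6.4575*w^3 + 2.4885*w^2 - 12.8205*w + 8.0955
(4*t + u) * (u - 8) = 4*t*u - 32*t + u^2 - 8*u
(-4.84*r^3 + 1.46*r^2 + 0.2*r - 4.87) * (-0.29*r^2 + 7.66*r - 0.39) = 1.4036*r^5 - 37.4978*r^4 + 13.0132*r^3 + 2.3749*r^2 - 37.3822*r + 1.8993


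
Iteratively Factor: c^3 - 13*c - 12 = (c + 3)*(c^2 - 3*c - 4) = (c + 1)*(c + 3)*(c - 4)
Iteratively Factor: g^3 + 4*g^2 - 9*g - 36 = (g - 3)*(g^2 + 7*g + 12) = (g - 3)*(g + 4)*(g + 3)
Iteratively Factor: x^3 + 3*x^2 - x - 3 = (x + 3)*(x^2 - 1) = (x + 1)*(x + 3)*(x - 1)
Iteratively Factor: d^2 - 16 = (d + 4)*(d - 4)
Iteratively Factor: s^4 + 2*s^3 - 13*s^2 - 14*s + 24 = (s - 1)*(s^3 + 3*s^2 - 10*s - 24) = (s - 1)*(s + 4)*(s^2 - s - 6) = (s - 3)*(s - 1)*(s + 4)*(s + 2)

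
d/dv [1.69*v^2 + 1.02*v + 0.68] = 3.38*v + 1.02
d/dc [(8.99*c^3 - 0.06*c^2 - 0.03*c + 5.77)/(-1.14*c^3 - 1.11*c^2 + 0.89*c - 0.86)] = (3.5527136788005e-15*c^5 - 10.0473*c^4 + 15.9338*c^3 - 3.5475*c^2 + 12.9126*c - 5.1095)/(1.2996*c^6 + 2.5308*c^5 - 0.7971*c^4 - 0.0150000000000003*c^3 + 2.7013*c^2 - 1.5308*c + 0.7396)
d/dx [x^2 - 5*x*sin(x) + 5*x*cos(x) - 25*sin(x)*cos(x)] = -5*sqrt(2)*x*sin(x + pi/4) + 2*x - 25*cos(2*x) + 5*sqrt(2)*cos(x + pi/4)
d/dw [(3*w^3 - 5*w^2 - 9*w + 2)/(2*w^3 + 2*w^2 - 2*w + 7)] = (16*w^4 + 24*w^3 + 79*w^2 - 78*w - 59)/(4*w^6 + 8*w^5 - 4*w^4 + 20*w^3 + 32*w^2 - 28*w + 49)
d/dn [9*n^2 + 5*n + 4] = 18*n + 5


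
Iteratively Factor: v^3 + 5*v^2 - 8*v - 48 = (v + 4)*(v^2 + v - 12) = (v - 3)*(v + 4)*(v + 4)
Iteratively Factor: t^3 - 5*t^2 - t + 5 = (t - 1)*(t^2 - 4*t - 5) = (t - 5)*(t - 1)*(t + 1)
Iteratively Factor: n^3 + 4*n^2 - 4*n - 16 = (n + 4)*(n^2 - 4) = (n - 2)*(n + 4)*(n + 2)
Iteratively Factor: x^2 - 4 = (x + 2)*(x - 2)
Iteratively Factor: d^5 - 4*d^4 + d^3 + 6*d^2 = (d)*(d^4 - 4*d^3 + d^2 + 6*d) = d*(d - 3)*(d^3 - d^2 - 2*d) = d*(d - 3)*(d - 2)*(d^2 + d) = d*(d - 3)*(d - 2)*(d + 1)*(d)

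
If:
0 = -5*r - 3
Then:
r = -3/5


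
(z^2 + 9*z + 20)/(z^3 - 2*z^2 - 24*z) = (z + 5)/(z*(z - 6))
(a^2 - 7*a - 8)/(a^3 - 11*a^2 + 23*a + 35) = (a - 8)/(a^2 - 12*a + 35)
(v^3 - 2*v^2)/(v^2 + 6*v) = v*(v - 2)/(v + 6)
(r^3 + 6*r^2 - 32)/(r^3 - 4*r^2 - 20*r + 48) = (r + 4)/(r - 6)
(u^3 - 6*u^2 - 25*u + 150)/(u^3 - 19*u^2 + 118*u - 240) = (u + 5)/(u - 8)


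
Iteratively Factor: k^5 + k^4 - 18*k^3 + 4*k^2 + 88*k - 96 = (k - 2)*(k^4 + 3*k^3 - 12*k^2 - 20*k + 48) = (k - 2)*(k + 3)*(k^3 - 12*k + 16) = (k - 2)*(k + 3)*(k + 4)*(k^2 - 4*k + 4) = (k - 2)^2*(k + 3)*(k + 4)*(k - 2)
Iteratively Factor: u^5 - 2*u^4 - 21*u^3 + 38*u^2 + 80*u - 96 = (u - 1)*(u^4 - u^3 - 22*u^2 + 16*u + 96) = (u - 3)*(u - 1)*(u^3 + 2*u^2 - 16*u - 32) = (u - 3)*(u - 1)*(u + 4)*(u^2 - 2*u - 8) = (u - 3)*(u - 1)*(u + 2)*(u + 4)*(u - 4)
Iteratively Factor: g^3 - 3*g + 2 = (g - 1)*(g^2 + g - 2) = (g - 1)^2*(g + 2)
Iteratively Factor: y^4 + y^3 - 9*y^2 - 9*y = (y)*(y^3 + y^2 - 9*y - 9) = y*(y - 3)*(y^2 + 4*y + 3) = y*(y - 3)*(y + 3)*(y + 1)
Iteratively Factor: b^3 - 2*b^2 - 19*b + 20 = (b - 5)*(b^2 + 3*b - 4) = (b - 5)*(b + 4)*(b - 1)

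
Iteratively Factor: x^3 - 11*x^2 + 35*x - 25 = (x - 1)*(x^2 - 10*x + 25) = (x - 5)*(x - 1)*(x - 5)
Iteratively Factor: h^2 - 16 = (h - 4)*(h + 4)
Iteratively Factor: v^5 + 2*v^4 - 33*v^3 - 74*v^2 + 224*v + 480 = (v + 4)*(v^4 - 2*v^3 - 25*v^2 + 26*v + 120) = (v - 3)*(v + 4)*(v^3 + v^2 - 22*v - 40) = (v - 3)*(v + 2)*(v + 4)*(v^2 - v - 20) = (v - 3)*(v + 2)*(v + 4)^2*(v - 5)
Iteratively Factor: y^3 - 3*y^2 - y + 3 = (y - 1)*(y^2 - 2*y - 3) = (y - 1)*(y + 1)*(y - 3)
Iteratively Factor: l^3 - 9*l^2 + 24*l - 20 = (l - 2)*(l^2 - 7*l + 10) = (l - 5)*(l - 2)*(l - 2)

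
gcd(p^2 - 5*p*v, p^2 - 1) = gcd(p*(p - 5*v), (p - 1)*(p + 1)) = 1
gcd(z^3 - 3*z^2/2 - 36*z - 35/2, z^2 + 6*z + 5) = z + 5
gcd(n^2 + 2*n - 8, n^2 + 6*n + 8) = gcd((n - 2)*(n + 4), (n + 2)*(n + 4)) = n + 4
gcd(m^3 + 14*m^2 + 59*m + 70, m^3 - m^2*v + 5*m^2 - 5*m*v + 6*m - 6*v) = m + 2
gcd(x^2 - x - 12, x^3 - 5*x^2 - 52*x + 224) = x - 4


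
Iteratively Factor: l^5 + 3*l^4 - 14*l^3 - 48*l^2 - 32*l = (l + 2)*(l^4 + l^3 - 16*l^2 - 16*l) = (l + 2)*(l + 4)*(l^3 - 3*l^2 - 4*l) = l*(l + 2)*(l + 4)*(l^2 - 3*l - 4) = l*(l + 1)*(l + 2)*(l + 4)*(l - 4)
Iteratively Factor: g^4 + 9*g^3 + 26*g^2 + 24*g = (g + 2)*(g^3 + 7*g^2 + 12*g) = g*(g + 2)*(g^2 + 7*g + 12) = g*(g + 2)*(g + 3)*(g + 4)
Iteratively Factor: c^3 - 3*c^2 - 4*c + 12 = (c - 3)*(c^2 - 4) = (c - 3)*(c - 2)*(c + 2)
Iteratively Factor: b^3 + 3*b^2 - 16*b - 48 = (b - 4)*(b^2 + 7*b + 12) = (b - 4)*(b + 4)*(b + 3)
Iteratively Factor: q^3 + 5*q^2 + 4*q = (q + 1)*(q^2 + 4*q) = (q + 1)*(q + 4)*(q)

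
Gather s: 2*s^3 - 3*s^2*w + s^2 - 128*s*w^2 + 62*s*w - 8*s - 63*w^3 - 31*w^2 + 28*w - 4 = 2*s^3 + s^2*(1 - 3*w) + s*(-128*w^2 + 62*w - 8) - 63*w^3 - 31*w^2 + 28*w - 4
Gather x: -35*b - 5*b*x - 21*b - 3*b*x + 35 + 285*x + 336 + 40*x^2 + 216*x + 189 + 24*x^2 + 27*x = -56*b + 64*x^2 + x*(528 - 8*b) + 560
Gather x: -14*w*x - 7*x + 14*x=x*(7 - 14*w)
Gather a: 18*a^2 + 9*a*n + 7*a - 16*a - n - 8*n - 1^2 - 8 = 18*a^2 + a*(9*n - 9) - 9*n - 9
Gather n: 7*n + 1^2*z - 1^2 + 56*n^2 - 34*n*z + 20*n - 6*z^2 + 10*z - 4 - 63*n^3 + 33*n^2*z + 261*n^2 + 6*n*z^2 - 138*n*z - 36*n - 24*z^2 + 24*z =-63*n^3 + n^2*(33*z + 317) + n*(6*z^2 - 172*z - 9) - 30*z^2 + 35*z - 5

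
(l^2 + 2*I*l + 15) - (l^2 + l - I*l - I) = -l + 3*I*l + 15 + I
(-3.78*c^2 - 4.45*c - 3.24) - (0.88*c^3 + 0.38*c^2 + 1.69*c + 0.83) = -0.88*c^3 - 4.16*c^2 - 6.14*c - 4.07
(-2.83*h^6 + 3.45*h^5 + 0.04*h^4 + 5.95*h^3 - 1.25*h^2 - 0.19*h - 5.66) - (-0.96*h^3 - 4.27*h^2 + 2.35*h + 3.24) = -2.83*h^6 + 3.45*h^5 + 0.04*h^4 + 6.91*h^3 + 3.02*h^2 - 2.54*h - 8.9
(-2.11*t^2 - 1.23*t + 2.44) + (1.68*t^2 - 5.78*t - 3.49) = -0.43*t^2 - 7.01*t - 1.05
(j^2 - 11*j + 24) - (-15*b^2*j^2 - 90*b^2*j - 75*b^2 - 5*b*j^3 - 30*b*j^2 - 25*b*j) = 15*b^2*j^2 + 90*b^2*j + 75*b^2 + 5*b*j^3 + 30*b*j^2 + 25*b*j + j^2 - 11*j + 24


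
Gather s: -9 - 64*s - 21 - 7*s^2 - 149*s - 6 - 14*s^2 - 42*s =-21*s^2 - 255*s - 36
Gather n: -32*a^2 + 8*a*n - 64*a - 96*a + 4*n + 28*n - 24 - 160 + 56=-32*a^2 - 160*a + n*(8*a + 32) - 128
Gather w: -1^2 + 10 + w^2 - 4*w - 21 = w^2 - 4*w - 12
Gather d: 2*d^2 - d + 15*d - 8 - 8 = 2*d^2 + 14*d - 16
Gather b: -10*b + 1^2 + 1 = 2 - 10*b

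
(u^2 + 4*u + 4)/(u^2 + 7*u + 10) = (u + 2)/(u + 5)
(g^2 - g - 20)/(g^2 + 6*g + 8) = (g - 5)/(g + 2)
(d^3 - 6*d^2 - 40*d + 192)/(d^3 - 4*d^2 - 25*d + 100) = (d^2 - 2*d - 48)/(d^2 - 25)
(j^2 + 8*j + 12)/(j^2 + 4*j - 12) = (j + 2)/(j - 2)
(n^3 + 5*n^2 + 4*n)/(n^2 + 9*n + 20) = n*(n + 1)/(n + 5)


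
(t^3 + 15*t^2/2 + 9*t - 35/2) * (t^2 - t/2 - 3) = t^5 + 7*t^4 + 9*t^3/4 - 89*t^2/2 - 73*t/4 + 105/2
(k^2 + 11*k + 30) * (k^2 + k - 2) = k^4 + 12*k^3 + 39*k^2 + 8*k - 60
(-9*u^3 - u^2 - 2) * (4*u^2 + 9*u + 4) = -36*u^5 - 85*u^4 - 45*u^3 - 12*u^2 - 18*u - 8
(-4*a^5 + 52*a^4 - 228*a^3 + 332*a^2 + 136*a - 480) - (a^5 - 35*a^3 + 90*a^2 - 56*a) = -5*a^5 + 52*a^4 - 193*a^3 + 242*a^2 + 192*a - 480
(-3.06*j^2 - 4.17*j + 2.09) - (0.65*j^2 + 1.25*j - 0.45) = -3.71*j^2 - 5.42*j + 2.54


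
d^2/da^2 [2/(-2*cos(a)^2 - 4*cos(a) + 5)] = 8*(4*sin(a)^4 - 16*sin(a)^2 - 5*cos(a)/2 + 3*cos(3*a)/2 - 1)/(-2*sin(a)^2 + 4*cos(a) - 3)^3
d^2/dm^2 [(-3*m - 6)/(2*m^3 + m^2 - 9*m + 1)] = 6*(-(m + 2)*(6*m^2 + 2*m - 9)^2 + (6*m^2 + 2*m + (m + 2)*(6*m + 1) - 9)*(2*m^3 + m^2 - 9*m + 1))/(2*m^3 + m^2 - 9*m + 1)^3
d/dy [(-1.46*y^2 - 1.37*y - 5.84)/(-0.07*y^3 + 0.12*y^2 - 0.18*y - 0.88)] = (-0.1022*y^4 - 0.1918*y^3 - 0.7992*y^2 + 3.9712*y + 0.1544)/(0.0049*y^6 - 0.0168*y^5 + 0.0396*y^4 + 0.08*y^3 - 0.1788*y^2 + 0.3168*y + 0.7744)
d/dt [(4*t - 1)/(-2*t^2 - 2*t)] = (2*t^2 - t - 1/2)/(t^2*(t^2 + 2*t + 1))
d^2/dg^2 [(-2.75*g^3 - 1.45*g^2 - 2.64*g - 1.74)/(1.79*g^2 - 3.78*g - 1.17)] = (1.4210854715202e-14*g^5 + 2.8421709430404e-14*g^4 - 126.644478*g^3 - 124.644114*g^2 + 14.878566*g - 37.630278)/(5.735339*g^6 - 36.334494*g^5 + 65.482317*g^4 - 6.511428*g^3 - 42.801291*g^2 - 15.523326*g - 1.601613)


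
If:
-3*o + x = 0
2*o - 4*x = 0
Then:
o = 0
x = 0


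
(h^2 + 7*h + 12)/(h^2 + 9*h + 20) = (h + 3)/(h + 5)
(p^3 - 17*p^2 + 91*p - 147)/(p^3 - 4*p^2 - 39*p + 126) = (p - 7)/(p + 6)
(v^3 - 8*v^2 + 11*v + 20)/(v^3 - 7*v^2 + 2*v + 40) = (v + 1)/(v + 2)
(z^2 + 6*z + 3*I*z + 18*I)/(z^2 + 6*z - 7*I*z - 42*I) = (z + 3*I)/(z - 7*I)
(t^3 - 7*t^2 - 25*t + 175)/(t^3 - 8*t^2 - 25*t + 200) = (t - 7)/(t - 8)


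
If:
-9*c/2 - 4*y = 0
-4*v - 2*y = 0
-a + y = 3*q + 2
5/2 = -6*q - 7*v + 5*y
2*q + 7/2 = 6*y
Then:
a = -265/76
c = -128/171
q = 59/76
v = -8/19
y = 16/19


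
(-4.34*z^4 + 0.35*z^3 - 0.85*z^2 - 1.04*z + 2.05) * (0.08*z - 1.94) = -0.3472*z^5 + 8.4476*z^4 - 0.747*z^3 + 1.5658*z^2 + 2.1816*z - 3.977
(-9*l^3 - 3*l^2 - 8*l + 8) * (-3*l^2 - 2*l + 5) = 27*l^5 + 27*l^4 - 15*l^3 - 23*l^2 - 56*l + 40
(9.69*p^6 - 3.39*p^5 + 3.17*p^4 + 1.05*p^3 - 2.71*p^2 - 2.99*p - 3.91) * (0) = 0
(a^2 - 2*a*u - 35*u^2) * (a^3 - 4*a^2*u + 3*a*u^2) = a^5 - 6*a^4*u - 24*a^3*u^2 + 134*a^2*u^3 - 105*a*u^4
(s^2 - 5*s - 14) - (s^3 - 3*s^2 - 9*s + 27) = -s^3 + 4*s^2 + 4*s - 41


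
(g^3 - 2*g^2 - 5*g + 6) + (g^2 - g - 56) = g^3 - g^2 - 6*g - 50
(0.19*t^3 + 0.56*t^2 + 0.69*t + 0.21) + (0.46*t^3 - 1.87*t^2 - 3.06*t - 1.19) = 0.65*t^3 - 1.31*t^2 - 2.37*t - 0.98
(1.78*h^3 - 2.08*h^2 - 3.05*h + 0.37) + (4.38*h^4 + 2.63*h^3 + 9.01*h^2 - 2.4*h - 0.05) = 4.38*h^4 + 4.41*h^3 + 6.93*h^2 - 5.45*h + 0.32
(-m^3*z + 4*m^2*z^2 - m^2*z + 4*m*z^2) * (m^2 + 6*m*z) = -m^5*z - 2*m^4*z^2 - m^4*z + 24*m^3*z^3 - 2*m^3*z^2 + 24*m^2*z^3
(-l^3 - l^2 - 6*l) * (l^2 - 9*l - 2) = -l^5 + 8*l^4 + 5*l^3 + 56*l^2 + 12*l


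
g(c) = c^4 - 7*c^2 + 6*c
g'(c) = 4*c^3 - 14*c + 6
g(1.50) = -1.69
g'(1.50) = -1.50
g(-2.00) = -24.00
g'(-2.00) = 2.00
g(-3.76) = 78.35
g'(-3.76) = -153.99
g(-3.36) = 28.27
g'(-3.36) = -98.69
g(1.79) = -1.42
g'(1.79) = 3.88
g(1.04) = -0.16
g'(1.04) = -4.06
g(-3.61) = 56.95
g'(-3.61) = -131.64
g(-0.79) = -8.72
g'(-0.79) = 15.09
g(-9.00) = 5940.00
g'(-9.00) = -2784.00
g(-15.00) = 48960.00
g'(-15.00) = -13284.00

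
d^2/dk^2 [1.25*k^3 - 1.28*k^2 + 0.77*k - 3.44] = 7.5*k - 2.56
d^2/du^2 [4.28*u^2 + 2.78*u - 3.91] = 8.56000000000000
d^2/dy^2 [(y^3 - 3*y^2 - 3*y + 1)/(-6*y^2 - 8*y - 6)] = 16*(-y^3 - 9*y^2 - 9*y - 1)/(27*y^6 + 108*y^5 + 225*y^4 + 280*y^3 + 225*y^2 + 108*y + 27)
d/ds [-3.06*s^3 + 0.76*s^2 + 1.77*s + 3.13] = -9.18*s^2 + 1.52*s + 1.77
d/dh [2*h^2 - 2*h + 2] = 4*h - 2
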